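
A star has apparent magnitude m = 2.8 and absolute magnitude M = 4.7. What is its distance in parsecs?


d = 10^((m - M + 5)/5) = 10^((2.8 - 4.7 + 5)/5) = 4.1687

4.1687 pc


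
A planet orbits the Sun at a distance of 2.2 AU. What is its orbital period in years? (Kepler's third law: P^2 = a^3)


P = a^(3/2) = 2.2^1.5 = 3.2631

3.2631 years


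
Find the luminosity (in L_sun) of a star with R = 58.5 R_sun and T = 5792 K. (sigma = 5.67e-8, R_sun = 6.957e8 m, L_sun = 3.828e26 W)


R = 58.5 * 6.957e8 m = 4.069845e+10 m. L = 4*pi*R^2*sigma*T^4 = 4*pi*(4.069845e+10)^2 * 5.67e-8 * 5792^4 = 1.328198161e+30 W. L/L_sun = 1.328198161e+30 / 3.828e26 = 3469.6922

3469.6922 L_sun


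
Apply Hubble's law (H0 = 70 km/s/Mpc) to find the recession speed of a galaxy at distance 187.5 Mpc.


v = H0 * d = 70 * 187.5 = 13125.0

13125.0 km/s


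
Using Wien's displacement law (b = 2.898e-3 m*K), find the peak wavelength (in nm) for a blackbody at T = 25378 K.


lam_max = b / T = 2.898e-3 / 25378 = 1.142e-07 m = 114.1934 nm

114.1934 nm


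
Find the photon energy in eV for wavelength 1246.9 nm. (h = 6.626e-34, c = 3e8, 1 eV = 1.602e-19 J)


E = hc/lambda = 6.626e-34 * 3e8 / 1.247e-06 = 1.594e-19 J = 0.9951 eV

0.9951 eV


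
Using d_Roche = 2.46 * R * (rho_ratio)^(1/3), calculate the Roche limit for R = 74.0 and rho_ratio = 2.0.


d_Roche = 2.46 * 74.0 * 2.0^(1/3) = 229.356

229.356


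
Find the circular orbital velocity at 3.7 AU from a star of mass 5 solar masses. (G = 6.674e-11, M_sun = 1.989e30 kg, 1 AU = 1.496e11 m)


v = sqrt(GM/r) = sqrt(6.674e-11 * 9.945e+30 / 5.535e+11) = 34628.1138

34628.1138 m/s


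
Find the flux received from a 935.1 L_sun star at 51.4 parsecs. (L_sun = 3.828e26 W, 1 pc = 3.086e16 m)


F = L / (4*pi*d^2) = 3.580e+29 / (4*pi*(1.586e+18)^2) = 1.132e-08

1.132e-08 W/m^2


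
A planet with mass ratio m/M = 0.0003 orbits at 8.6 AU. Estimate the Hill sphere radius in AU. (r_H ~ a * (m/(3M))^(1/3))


r_H = a * (m/3M)^(1/3) = 8.6 * (0.0003/3)^(1/3) = 0.3992

0.3992 AU


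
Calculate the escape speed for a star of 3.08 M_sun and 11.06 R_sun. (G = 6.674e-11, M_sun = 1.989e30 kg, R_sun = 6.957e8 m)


M = 3.08 * 1.989e30 kg = 6.12612e+30 kg; R = 11.06 * 6.957e8 m = 7.694442e+09 m. v_esc = sqrt(2GM/R) = sqrt(2 * 6.674e-11 * 6.12612e+30 / 7.694442e+09) = 325996.0093

325996.0093 m/s


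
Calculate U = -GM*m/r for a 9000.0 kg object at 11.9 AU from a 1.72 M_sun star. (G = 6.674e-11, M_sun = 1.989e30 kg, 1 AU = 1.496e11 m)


M = 1.72 * 1.989e30 kg = 3.42108e+30 kg; r = 11.9 AU * 1.496e11 m/AU = 1.78024e+12 m. U = -GM*m/r = -(6.674e-11 * 3.42108e+30 * 9000.0) / 1.78024e+12 = -1.154e+12

-1.154e+12 J


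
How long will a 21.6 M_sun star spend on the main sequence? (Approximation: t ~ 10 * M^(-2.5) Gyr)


t = 10 * M^(-2.5) = 10 * 21.6^(-2.5) = 0.0046

0.0046 Gyr


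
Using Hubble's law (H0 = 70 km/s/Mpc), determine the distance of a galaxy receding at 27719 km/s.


d = v / H0 = 27719 / 70 = 395.9857

395.9857 Mpc


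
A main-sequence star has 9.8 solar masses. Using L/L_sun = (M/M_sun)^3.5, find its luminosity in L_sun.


L/L_sun = (M/M_sun)^3.5 = 9.8^3.5 = 2946.397

2946.397 L_sun


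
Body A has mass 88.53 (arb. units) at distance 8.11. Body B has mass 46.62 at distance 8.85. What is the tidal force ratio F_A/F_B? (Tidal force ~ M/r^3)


Ratio = (M1/r1^3) / (M2/r2^3) = (88.53/8.11^3) / (46.62/8.85^3) = 2.4677

2.4677


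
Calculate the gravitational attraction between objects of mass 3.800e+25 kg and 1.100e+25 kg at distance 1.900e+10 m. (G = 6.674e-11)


F = G*m1*m2/r^2 = 6.674e-11 * 3.800e+25 * 1.100e+25 / (1.900e+10)^2 = 6.674e-11 * 4.180e+50 / 3.610e+20 = 7.728e+19

7.728e+19 N


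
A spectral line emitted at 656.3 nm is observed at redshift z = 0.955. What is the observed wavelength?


lam_obs = lam_emit * (1 + z) = 656.3 * (1 + 0.955) = 1283.0665

1283.0665 nm


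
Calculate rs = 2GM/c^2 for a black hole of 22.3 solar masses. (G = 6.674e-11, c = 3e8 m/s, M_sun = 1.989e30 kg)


M = 22.3 * 1.989e30 kg = 4.43547e+31 kg. rs = 2GM/c^2 = 2 * 6.674e-11 * 4.43547e+31 / (3e8)^2 = 65782.9484

65782.9484 m


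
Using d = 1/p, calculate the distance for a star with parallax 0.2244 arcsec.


d = 1/p = 1/0.2244 = 4.4563

4.4563 pc


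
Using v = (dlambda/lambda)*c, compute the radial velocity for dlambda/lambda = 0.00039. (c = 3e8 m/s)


v = (dlambda/lambda) * c = 0.00039 * 3e8 = 117000.0

117000.0 m/s


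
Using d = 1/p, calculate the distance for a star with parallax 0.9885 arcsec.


d = 1/p = 1/0.9885 = 1.0116

1.0116 pc


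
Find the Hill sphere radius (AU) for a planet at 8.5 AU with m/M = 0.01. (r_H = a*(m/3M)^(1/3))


r_H = a * (m/3M)^(1/3) = 8.5 * (0.01/3)^(1/3) = 1.2697

1.2697 AU


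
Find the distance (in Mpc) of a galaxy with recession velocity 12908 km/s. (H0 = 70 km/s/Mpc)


d = v / H0 = 12908 / 70 = 184.4

184.4 Mpc


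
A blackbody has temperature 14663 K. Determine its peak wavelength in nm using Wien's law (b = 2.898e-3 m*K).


lam_max = b / T = 2.898e-3 / 14663 = 1.976e-07 m = 197.6403 nm

197.6403 nm


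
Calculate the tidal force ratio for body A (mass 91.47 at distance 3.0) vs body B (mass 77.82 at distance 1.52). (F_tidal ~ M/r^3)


Ratio = (M1/r1^3) / (M2/r2^3) = (91.47/3.0^3) / (77.82/1.52^3) = 0.1529

0.1529


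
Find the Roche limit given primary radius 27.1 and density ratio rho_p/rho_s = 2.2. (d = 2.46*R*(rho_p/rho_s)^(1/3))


d_Roche = 2.46 * 27.1 * 2.2^(1/3) = 86.7052

86.7052


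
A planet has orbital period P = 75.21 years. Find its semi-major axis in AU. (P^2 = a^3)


a = P^(2/3) = 75.21^(2/3) = 17.8176

17.8176 AU


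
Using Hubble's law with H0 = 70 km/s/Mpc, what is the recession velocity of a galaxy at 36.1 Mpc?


v = H0 * d = 70 * 36.1 = 2527.0

2527.0 km/s


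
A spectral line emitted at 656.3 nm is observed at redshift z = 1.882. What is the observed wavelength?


lam_obs = lam_emit * (1 + z) = 656.3 * (1 + 1.882) = 1891.4566

1891.4566 nm


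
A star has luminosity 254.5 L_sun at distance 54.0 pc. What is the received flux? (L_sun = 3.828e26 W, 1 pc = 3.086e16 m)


F = L / (4*pi*d^2) = 9.742e+28 / (4*pi*(1.666e+18)^2) = 2.792e-09

2.792e-09 W/m^2


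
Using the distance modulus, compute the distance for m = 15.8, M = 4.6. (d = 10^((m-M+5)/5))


d = 10^((m - M + 5)/5) = 10^((15.8 - 4.6 + 5)/5) = 1737.8008

1737.8008 pc


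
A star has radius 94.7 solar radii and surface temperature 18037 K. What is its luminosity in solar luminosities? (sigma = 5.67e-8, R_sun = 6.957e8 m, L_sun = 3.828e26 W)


R = 94.7 * 6.957e8 m = 6.588279e+10 m. L = 4*pi*R^2*sigma*T^4 = 4*pi*(6.588279e+10)^2 * 5.67e-8 * 18037^4 = 3.273362545e+32 W. L/L_sun = 3.273362545e+32 / 3.828e26 = 855110.3827

855110.3827 L_sun


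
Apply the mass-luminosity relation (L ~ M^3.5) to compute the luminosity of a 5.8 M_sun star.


L/L_sun = (M/M_sun)^3.5 = 5.8^3.5 = 469.8919

469.8919 L_sun


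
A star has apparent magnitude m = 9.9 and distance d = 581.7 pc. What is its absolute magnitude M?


M = m - 5*log10(d) + 5 = 9.9 - 5*log10(581.7) + 5 = 1.0765

1.0765


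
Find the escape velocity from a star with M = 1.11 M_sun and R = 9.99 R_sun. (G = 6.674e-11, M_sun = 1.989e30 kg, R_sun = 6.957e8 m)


M = 1.11 * 1.989e30 kg = 2.20779e+30 kg; R = 9.99 * 6.957e8 m = 6.950043e+09 m. v_esc = sqrt(2GM/R) = sqrt(2 * 6.674e-11 * 2.20779e+30 / 6.950043e+09) = 205917.4892

205917.4892 m/s


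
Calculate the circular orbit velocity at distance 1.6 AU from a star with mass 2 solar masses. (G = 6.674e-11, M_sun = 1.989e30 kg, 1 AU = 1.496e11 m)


v = sqrt(GM/r) = sqrt(6.674e-11 * 3.978e+30 / 2.394e+11) = 33304.2534

33304.2534 m/s


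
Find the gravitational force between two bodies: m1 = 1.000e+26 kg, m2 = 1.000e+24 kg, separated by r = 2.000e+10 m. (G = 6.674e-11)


F = G*m1*m2/r^2 = 6.674e-11 * 1.000e+26 * 1.000e+24 / (2.000e+10)^2 = 6.674e-11 * 1.000e+50 / 4.000e+20 = 1.668e+19

1.668e+19 N


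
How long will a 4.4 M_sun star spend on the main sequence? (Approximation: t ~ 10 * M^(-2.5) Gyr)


t = 10 * M^(-2.5) = 10 * 4.4^(-2.5) = 0.2462

0.2462 Gyr


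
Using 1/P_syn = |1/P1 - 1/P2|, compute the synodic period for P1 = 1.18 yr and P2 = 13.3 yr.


1/P_syn = |1/P1 - 1/P2| = |1/1.18 - 1/13.3| => P_syn = 1.2949

1.2949 years


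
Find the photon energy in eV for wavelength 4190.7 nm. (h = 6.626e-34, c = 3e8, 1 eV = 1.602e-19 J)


E = hc/lambda = 6.626e-34 * 3e8 / 4.191e-06 = 4.743e-20 J = 0.2961 eV

0.2961 eV


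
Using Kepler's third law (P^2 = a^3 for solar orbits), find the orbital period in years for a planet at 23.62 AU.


P = a^(3/2) = 23.62^1.5 = 114.7942

114.7942 years


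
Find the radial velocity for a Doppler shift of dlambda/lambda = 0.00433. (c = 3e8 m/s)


v = (dlambda/lambda) * c = 0.00433 * 3e8 = 1.299e+06

1.299e+06 m/s


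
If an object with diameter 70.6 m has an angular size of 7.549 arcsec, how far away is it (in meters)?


D = size / theta_rad, theta_rad = 7.549 * pi/(180*3600) = 3.660e-05, D = 1.929e+06

1.929e+06 m


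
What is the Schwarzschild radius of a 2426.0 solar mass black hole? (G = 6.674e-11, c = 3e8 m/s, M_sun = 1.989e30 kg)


M = 2426.0 * 1.989e30 kg = 4.825314e+33 kg. rs = 2GM/c^2 = 2 * 6.674e-11 * 4.825314e+33 / (3e8)^2 = 7.156e+06

7.156e+06 m


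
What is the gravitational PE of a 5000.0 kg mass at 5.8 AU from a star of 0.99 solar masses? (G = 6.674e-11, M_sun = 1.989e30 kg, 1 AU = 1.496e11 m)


M = 0.99 * 1.989e30 kg = 1.96911e+30 kg; r = 5.8 AU * 1.496e11 m/AU = 8.6768e+11 m. U = -GM*m/r = -(6.674e-11 * 1.96911e+30 * 5000.0) / 8.6768e+11 = -7.573e+11

-7.573e+11 J


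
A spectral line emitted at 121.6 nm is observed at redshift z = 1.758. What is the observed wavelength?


lam_obs = lam_emit * (1 + z) = 121.6 * (1 + 1.758) = 335.3728

335.3728 nm


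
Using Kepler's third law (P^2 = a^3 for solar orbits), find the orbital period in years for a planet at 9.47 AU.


P = a^(3/2) = 9.47^1.5 = 29.1424

29.1424 years


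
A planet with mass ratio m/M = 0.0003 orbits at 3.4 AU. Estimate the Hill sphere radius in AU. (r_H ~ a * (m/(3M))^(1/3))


r_H = a * (m/3M)^(1/3) = 3.4 * (0.0003/3)^(1/3) = 0.1578

0.1578 AU


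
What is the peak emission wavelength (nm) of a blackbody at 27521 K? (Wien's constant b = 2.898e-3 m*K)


lam_max = b / T = 2.898e-3 / 27521 = 1.053e-07 m = 105.3014 nm

105.3014 nm


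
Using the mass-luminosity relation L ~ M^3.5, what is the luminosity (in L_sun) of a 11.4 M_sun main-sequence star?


L/L_sun = (M/M_sun)^3.5 = 11.4^3.5 = 5002.2683

5002.2683 L_sun


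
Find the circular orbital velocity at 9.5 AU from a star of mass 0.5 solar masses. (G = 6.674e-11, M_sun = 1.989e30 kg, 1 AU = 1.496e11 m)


v = sqrt(GM/r) = sqrt(6.674e-11 * 9.945e+29 / 1.421e+12) = 6833.8886

6833.8886 m/s


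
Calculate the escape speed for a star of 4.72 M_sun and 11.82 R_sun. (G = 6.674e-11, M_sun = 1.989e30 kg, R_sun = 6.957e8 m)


M = 4.72 * 1.989e30 kg = 9.38808e+30 kg; R = 11.82 * 6.957e8 m = 8.223174e+09 m. v_esc = sqrt(2GM/R) = sqrt(2 * 6.674e-11 * 9.38808e+30 / 8.223174e+09) = 390370.2834

390370.2834 m/s


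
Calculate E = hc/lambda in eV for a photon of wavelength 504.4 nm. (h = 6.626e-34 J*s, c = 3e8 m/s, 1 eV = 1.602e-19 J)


E = hc/lambda = 6.626e-34 * 3e8 / 5.044e-07 = 3.941e-19 J = 2.46 eV

2.46 eV


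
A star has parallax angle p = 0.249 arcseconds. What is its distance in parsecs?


d = 1/p = 1/0.249 = 4.0161

4.0161 pc


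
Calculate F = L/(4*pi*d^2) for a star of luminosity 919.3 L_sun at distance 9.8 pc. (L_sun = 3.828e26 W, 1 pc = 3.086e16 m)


F = L / (4*pi*d^2) = 3.519e+29 / (4*pi*(3.024e+17)^2) = 3.062e-07

3.062e-07 W/m^2


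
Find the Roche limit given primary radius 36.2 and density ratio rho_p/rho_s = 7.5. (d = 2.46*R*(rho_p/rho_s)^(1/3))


d_Roche = 2.46 * 36.2 * 7.5^(1/3) = 174.3134

174.3134


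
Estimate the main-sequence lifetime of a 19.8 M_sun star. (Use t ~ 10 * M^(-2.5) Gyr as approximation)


t = 10 * M^(-2.5) = 10 * 19.8^(-2.5) = 0.0057

0.0057 Gyr


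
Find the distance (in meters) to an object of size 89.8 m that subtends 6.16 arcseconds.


D = size / theta_rad, theta_rad = 6.16 * pi/(180*3600) = 2.986e-05, D = 3.007e+06

3.007e+06 m


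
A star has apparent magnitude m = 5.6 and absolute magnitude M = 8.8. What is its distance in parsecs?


d = 10^((m - M + 5)/5) = 10^((5.6 - 8.8 + 5)/5) = 2.2909

2.2909 pc


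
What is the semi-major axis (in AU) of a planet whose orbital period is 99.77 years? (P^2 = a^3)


a = P^(2/3) = 99.77^(2/3) = 21.5113

21.5113 AU


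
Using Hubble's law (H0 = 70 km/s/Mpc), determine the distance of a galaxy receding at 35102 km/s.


d = v / H0 = 35102 / 70 = 501.4571

501.4571 Mpc


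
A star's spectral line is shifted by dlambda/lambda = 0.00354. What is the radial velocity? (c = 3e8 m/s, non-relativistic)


v = (dlambda/lambda) * c = 0.00354 * 3e8 = 1.062e+06

1.062e+06 m/s


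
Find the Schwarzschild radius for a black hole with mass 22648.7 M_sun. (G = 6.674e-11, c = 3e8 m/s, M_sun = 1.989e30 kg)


M = 22648.7 * 1.989e30 kg = 4.50482643e+34 kg. rs = 2GM/c^2 = 2 * 6.674e-11 * 4.50482643e+34 / (3e8)^2 = 6.681e+07

6.681e+07 m


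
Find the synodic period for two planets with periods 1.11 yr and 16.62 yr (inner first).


1/P_syn = |1/P1 - 1/P2| = |1/1.11 - 1/16.62| => P_syn = 1.1894

1.1894 years


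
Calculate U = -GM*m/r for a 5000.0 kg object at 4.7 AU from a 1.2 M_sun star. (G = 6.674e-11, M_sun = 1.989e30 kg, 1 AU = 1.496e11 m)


M = 1.2 * 1.989e30 kg = 2.3868e+30 kg; r = 4.7 AU * 1.496e11 m/AU = 7.0312e+11 m. U = -GM*m/r = -(6.674e-11 * 2.3868e+30 * 5000.0) / 7.0312e+11 = -1.133e+12

-1.133e+12 J


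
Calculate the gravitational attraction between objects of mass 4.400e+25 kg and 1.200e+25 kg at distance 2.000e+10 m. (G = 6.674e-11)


F = G*m1*m2/r^2 = 6.674e-11 * 4.400e+25 * 1.200e+25 / (2.000e+10)^2 = 6.674e-11 * 5.280e+50 / 4.000e+20 = 8.810e+19

8.810e+19 N


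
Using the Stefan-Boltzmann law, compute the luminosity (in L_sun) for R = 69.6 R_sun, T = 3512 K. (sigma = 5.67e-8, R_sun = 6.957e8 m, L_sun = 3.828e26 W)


R = 69.6 * 6.957e8 m = 4.842072e+10 m. L = 4*pi*R^2*sigma*T^4 = 4*pi*(4.842072e+10)^2 * 5.67e-8 * 3512^4 = 2.541402412e+29 W. L/L_sun = 2.541402412e+29 / 3.828e26 = 663.8982

663.8982 L_sun


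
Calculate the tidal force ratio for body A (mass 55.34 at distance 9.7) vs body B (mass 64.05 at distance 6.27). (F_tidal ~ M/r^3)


Ratio = (M1/r1^3) / (M2/r2^3) = (55.34/9.7^3) / (64.05/6.27^3) = 0.2333

0.2333


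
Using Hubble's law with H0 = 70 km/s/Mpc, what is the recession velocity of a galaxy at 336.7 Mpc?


v = H0 * d = 70 * 336.7 = 23569.0

23569.0 km/s


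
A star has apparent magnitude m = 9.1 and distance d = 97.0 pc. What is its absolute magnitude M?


M = m - 5*log10(d) + 5 = 9.1 - 5*log10(97.0) + 5 = 4.1661

4.1661


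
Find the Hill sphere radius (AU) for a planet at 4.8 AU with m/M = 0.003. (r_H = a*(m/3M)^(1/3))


r_H = a * (m/3M)^(1/3) = 4.8 * (0.003/3)^(1/3) = 0.48

0.48 AU


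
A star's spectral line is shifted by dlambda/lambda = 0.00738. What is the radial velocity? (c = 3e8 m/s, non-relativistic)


v = (dlambda/lambda) * c = 0.00738 * 3e8 = 2.214e+06

2.214e+06 m/s


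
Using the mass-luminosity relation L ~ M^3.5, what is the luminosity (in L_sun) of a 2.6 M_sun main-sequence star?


L/L_sun = (M/M_sun)^3.5 = 2.6^3.5 = 28.3404

28.3404 L_sun


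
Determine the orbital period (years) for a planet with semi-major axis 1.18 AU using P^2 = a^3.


P = a^(3/2) = 1.18^1.5 = 1.2818

1.2818 years


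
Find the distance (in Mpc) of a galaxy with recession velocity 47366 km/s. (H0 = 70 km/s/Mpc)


d = v / H0 = 47366 / 70 = 676.6571

676.6571 Mpc


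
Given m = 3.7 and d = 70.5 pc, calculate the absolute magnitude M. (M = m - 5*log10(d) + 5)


M = m - 5*log10(d) + 5 = 3.7 - 5*log10(70.5) + 5 = -0.5409

-0.5409


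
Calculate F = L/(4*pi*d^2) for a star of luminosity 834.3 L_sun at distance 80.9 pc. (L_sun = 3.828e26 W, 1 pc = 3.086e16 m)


F = L / (4*pi*d^2) = 3.194e+29 / (4*pi*(2.497e+18)^2) = 4.078e-09

4.078e-09 W/m^2


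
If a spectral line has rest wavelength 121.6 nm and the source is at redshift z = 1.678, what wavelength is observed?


lam_obs = lam_emit * (1 + z) = 121.6 * (1 + 1.678) = 325.6448

325.6448 nm


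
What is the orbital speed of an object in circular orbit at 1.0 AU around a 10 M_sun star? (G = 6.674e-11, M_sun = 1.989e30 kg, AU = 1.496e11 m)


v = sqrt(GM/r) = sqrt(6.674e-11 * 1.989e+31 / 1.496e+11) = 94198.6537

94198.6537 m/s


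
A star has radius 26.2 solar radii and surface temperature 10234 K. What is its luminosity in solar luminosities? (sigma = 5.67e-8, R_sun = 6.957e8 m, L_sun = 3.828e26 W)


R = 26.2 * 6.957e8 m = 1.822734e+10 m. L = 4*pi*R^2*sigma*T^4 = 4*pi*(1.822734e+10)^2 * 5.67e-8 * 10234^4 = 2.596696322e+30 W. L/L_sun = 2.596696322e+30 / 3.828e26 = 6783.4282

6783.4282 L_sun


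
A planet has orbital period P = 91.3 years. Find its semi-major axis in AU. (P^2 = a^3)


a = P^(2/3) = 91.3^(2/3) = 20.2759

20.2759 AU


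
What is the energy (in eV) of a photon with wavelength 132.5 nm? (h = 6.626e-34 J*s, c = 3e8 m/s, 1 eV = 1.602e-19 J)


E = hc/lambda = 6.626e-34 * 3e8 / 1.325e-07 = 1.500e-18 J = 9.3647 eV

9.3647 eV


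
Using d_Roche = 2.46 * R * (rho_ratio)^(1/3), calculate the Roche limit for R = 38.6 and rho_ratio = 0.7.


d_Roche = 2.46 * 38.6 * 0.7^(1/3) = 84.3118

84.3118


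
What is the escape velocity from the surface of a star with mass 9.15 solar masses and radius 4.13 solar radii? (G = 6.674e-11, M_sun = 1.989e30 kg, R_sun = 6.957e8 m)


M = 9.15 * 1.989e30 kg = 1.819935e+31 kg; R = 4.13 * 6.957e8 m = 2.873241e+09 m. v_esc = sqrt(2GM/R) = sqrt(2 * 6.674e-11 * 1.819935e+31 / 2.873241e+09) = 919496.351

919496.351 m/s


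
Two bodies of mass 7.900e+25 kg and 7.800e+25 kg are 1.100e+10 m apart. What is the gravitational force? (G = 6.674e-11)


F = G*m1*m2/r^2 = 6.674e-11 * 7.900e+25 * 7.800e+25 / (1.100e+10)^2 = 6.674e-11 * 6.162e+51 / 1.210e+20 = 3.399e+21

3.399e+21 N


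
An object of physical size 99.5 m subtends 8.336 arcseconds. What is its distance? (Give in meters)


D = size / theta_rad, theta_rad = 8.336 * pi/(180*3600) = 4.041e-05, D = 2.462e+06

2.462e+06 m


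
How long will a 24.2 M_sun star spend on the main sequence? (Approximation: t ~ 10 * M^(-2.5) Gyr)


t = 10 * M^(-2.5) = 10 * 24.2^(-2.5) = 0.0035

0.0035 Gyr


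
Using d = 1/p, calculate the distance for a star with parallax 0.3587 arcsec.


d = 1/p = 1/0.3587 = 2.7878

2.7878 pc


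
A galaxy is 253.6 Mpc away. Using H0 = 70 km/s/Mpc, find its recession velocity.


v = H0 * d = 70 * 253.6 = 17752.0

17752.0 km/s


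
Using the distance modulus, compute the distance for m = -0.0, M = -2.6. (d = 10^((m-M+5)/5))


d = 10^((m - M + 5)/5) = 10^((-0.0 - -2.6 + 5)/5) = 33.1131

33.1131 pc


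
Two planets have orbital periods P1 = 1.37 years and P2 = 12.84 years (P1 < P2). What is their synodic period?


1/P_syn = |1/P1 - 1/P2| = |1/1.37 - 1/12.84| => P_syn = 1.5336

1.5336 years


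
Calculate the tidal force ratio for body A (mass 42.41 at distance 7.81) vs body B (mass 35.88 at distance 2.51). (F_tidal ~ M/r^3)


Ratio = (M1/r1^3) / (M2/r2^3) = (42.41/7.81^3) / (35.88/2.51^3) = 0.0392

0.0392


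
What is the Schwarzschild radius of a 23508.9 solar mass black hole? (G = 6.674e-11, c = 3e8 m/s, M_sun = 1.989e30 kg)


M = 23508.9 * 1.989e30 kg = 4.67592021e+34 kg. rs = 2GM/c^2 = 2 * 6.674e-11 * 4.67592021e+34 / (3e8)^2 = 6.935e+07

6.935e+07 m


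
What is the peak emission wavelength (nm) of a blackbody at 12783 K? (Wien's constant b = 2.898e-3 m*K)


lam_max = b / T = 2.898e-3 / 12783 = 2.267e-07 m = 226.7073 nm

226.7073 nm


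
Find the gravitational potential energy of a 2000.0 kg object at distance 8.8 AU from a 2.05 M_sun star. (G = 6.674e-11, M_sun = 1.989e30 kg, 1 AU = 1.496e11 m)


M = 2.05 * 1.989e30 kg = 4.07745e+30 kg; r = 8.8 AU * 1.496e11 m/AU = 1.31648e+12 m. U = -GM*m/r = -(6.674e-11 * 4.07745e+30 * 2000.0) / 1.31648e+12 = -4.134e+11

-4.134e+11 J


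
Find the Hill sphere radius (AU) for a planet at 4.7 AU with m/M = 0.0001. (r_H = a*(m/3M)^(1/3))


r_H = a * (m/3M)^(1/3) = 4.7 * (0.0001/3)^(1/3) = 0.1513

0.1513 AU


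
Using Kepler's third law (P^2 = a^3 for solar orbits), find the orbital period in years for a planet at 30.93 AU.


P = a^(3/2) = 30.93^1.5 = 172.0164

172.0164 years


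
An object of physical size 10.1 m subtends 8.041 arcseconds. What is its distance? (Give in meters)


D = size / theta_rad, theta_rad = 8.041 * pi/(180*3600) = 3.898e-05, D = 259081.5251

259081.5251 m


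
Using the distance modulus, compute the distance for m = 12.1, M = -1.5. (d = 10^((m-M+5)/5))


d = 10^((m - M + 5)/5) = 10^((12.1 - -1.5 + 5)/5) = 5248.0746

5248.0746 pc


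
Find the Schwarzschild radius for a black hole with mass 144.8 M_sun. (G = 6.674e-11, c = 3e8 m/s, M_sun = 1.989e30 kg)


M = 144.8 * 1.989e30 kg = 2.880072e+32 kg. rs = 2GM/c^2 = 2 * 6.674e-11 * 2.880072e+32 / (3e8)^2 = 427146.6784

427146.6784 m


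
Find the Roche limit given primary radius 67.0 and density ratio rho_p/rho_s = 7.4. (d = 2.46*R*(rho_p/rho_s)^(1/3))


d_Roche = 2.46 * 67.0 * 7.4^(1/3) = 321.1839

321.1839


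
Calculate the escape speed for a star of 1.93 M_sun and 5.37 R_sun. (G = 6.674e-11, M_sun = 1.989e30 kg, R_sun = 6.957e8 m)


M = 1.93 * 1.989e30 kg = 3.83877e+30 kg; R = 5.37 * 6.957e8 m = 3.735909e+09 m. v_esc = sqrt(2GM/R) = sqrt(2 * 6.674e-11 * 3.83877e+30 / 3.735909e+09) = 370344.5863

370344.5863 m/s


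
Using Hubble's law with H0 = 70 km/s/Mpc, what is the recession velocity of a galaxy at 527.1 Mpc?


v = H0 * d = 70 * 527.1 = 36897.0

36897.0 km/s


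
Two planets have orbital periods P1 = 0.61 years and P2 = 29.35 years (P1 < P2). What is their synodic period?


1/P_syn = |1/P1 - 1/P2| = |1/0.61 - 1/29.35| => P_syn = 0.6229

0.6229 years


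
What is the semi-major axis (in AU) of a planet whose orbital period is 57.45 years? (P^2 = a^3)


a = P^(2/3) = 57.45^(2/3) = 14.8888

14.8888 AU


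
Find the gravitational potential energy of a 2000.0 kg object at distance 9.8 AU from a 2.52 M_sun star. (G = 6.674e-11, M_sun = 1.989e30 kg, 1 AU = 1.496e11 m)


M = 2.52 * 1.989e30 kg = 5.01228e+30 kg; r = 9.8 AU * 1.496e11 m/AU = 1.46608e+12 m. U = -GM*m/r = -(6.674e-11 * 5.01228e+30 * 2000.0) / 1.46608e+12 = -4.563e+11

-4.563e+11 J


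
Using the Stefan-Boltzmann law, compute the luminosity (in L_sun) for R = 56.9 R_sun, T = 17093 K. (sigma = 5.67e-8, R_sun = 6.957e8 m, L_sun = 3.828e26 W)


R = 56.9 * 6.957e8 m = 3.958533e+10 m. L = 4*pi*R^2*sigma*T^4 = 4*pi*(3.958533e+10)^2 * 5.67e-8 * 17093^4 = 9.530915802e+31 W. L/L_sun = 9.530915802e+31 / 3.828e26 = 248978.9917

248978.9917 L_sun


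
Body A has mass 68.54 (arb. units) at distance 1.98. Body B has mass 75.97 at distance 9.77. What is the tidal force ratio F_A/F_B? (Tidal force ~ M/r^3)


Ratio = (M1/r1^3) / (M2/r2^3) = (68.54/1.98^3) / (75.97/9.77^3) = 108.3902

108.3902


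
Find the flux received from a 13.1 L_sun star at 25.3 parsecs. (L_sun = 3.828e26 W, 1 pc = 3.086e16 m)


F = L / (4*pi*d^2) = 5.015e+27 / (4*pi*(7.808e+17)^2) = 6.546e-10

6.546e-10 W/m^2


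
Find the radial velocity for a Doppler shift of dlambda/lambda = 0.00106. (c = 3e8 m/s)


v = (dlambda/lambda) * c = 0.00106 * 3e8 = 318000.0

318000.0 m/s


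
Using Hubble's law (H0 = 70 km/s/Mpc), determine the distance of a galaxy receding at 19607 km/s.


d = v / H0 = 19607 / 70 = 280.1

280.1 Mpc


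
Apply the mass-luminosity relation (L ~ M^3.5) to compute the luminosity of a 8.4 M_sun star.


L/L_sun = (M/M_sun)^3.5 = 8.4^3.5 = 1717.8194

1717.8194 L_sun


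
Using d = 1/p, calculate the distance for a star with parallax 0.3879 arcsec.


d = 1/p = 1/0.3879 = 2.578

2.578 pc


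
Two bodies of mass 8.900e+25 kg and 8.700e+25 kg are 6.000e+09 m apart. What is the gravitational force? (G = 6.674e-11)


F = G*m1*m2/r^2 = 6.674e-11 * 8.900e+25 * 8.700e+25 / (6.000e+09)^2 = 6.674e-11 * 7.743e+51 / 3.600e+19 = 1.435e+22

1.435e+22 N


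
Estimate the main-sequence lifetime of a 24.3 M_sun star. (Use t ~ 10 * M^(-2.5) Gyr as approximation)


t = 10 * M^(-2.5) = 10 * 24.3^(-2.5) = 0.0034

0.0034 Gyr


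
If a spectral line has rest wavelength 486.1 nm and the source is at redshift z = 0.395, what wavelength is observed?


lam_obs = lam_emit * (1 + z) = 486.1 * (1 + 0.395) = 678.1095

678.1095 nm


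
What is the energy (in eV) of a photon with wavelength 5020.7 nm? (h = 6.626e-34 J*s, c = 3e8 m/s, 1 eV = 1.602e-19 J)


E = hc/lambda = 6.626e-34 * 3e8 / 5.021e-06 = 3.959e-20 J = 0.2471 eV

0.2471 eV


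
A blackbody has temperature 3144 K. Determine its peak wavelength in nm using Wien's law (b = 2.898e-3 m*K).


lam_max = b / T = 2.898e-3 / 3144 = 9.218e-07 m = 921.7557 nm

921.7557 nm


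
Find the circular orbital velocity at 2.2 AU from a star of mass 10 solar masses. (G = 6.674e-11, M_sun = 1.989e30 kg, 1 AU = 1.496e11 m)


v = sqrt(GM/r) = sqrt(6.674e-11 * 1.989e+31 / 3.291e+11) = 63508.7194

63508.7194 m/s


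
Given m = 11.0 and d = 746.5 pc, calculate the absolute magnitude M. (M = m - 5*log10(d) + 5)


M = m - 5*log10(d) + 5 = 11.0 - 5*log10(746.5) + 5 = 1.6349

1.6349


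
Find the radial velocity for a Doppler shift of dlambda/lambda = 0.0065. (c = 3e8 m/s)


v = (dlambda/lambda) * c = 0.0065 * 3e8 = 1.950e+06

1.950e+06 m/s


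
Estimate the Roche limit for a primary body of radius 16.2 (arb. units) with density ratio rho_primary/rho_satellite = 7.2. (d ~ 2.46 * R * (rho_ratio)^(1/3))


d_Roche = 2.46 * 16.2 * 7.2^(1/3) = 76.9534

76.9534


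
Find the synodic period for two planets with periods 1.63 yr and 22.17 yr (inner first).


1/P_syn = |1/P1 - 1/P2| = |1/1.63 - 1/22.17| => P_syn = 1.7594

1.7594 years


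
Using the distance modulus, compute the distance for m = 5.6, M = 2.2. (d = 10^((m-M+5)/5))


d = 10^((m - M + 5)/5) = 10^((5.6 - 2.2 + 5)/5) = 47.863

47.863 pc


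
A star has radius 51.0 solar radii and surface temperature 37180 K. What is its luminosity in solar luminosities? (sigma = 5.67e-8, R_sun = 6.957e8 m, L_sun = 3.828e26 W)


R = 51.0 * 6.957e8 m = 3.54807e+10 m. L = 4*pi*R^2*sigma*T^4 = 4*pi*(3.54807e+10)^2 * 5.67e-8 * 37180^4 = 1.71401581e+33 W. L/L_sun = 1.71401581e+33 / 3.828e26 = 4.478e+06

4.478e+06 L_sun


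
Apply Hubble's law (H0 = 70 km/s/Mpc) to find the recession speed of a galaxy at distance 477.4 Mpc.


v = H0 * d = 70 * 477.4 = 33418.0

33418.0 km/s


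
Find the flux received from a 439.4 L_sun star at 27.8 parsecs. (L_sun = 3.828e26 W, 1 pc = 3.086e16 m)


F = L / (4*pi*d^2) = 1.682e+29 / (4*pi*(8.579e+17)^2) = 1.819e-08

1.819e-08 W/m^2


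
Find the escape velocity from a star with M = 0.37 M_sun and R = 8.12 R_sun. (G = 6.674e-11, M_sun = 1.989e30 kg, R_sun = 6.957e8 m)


M = 0.37 * 1.989e30 kg = 7.3593e+29 kg; R = 8.12 * 6.957e8 m = 5.649084e+09 m. v_esc = sqrt(2GM/R) = sqrt(2 * 6.674e-11 * 7.3593e+29 / 5.649084e+09) = 131867.3675

131867.3675 m/s


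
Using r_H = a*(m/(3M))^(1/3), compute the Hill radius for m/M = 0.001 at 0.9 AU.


r_H = a * (m/3M)^(1/3) = 0.9 * (0.001/3)^(1/3) = 0.0624

0.0624 AU


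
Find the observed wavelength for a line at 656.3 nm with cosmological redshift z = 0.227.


lam_obs = lam_emit * (1 + z) = 656.3 * (1 + 0.227) = 805.2801

805.2801 nm


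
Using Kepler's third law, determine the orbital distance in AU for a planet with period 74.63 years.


a = P^(2/3) = 74.63^(2/3) = 17.7259

17.7259 AU


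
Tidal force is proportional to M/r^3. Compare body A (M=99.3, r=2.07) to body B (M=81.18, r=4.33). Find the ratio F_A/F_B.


Ratio = (M1/r1^3) / (M2/r2^3) = (99.3/2.07^3) / (81.18/4.33^3) = 11.1957

11.1957


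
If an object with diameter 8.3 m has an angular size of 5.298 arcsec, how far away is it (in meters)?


D = size / theta_rad, theta_rad = 5.298 * pi/(180*3600) = 2.569e-05, D = 323140.4099

323140.4099 m


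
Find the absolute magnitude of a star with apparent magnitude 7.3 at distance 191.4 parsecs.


M = m - 5*log10(d) + 5 = 7.3 - 5*log10(191.4) + 5 = 0.8903

0.8903


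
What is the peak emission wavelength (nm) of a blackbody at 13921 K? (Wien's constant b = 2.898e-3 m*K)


lam_max = b / T = 2.898e-3 / 13921 = 2.082e-07 m = 208.1747 nm

208.1747 nm


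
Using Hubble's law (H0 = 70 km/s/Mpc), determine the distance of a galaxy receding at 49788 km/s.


d = v / H0 = 49788 / 70 = 711.2571

711.2571 Mpc


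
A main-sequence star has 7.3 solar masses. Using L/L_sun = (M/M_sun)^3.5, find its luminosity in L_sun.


L/L_sun = (M/M_sun)^3.5 = 7.3^3.5 = 1051.0661

1051.0661 L_sun


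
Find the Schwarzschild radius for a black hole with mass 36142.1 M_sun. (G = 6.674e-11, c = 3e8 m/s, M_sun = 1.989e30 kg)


M = 36142.1 * 1.989e30 kg = 7.18866369e+34 kg. rs = 2GM/c^2 = 2 * 6.674e-11 * 7.18866369e+34 / (3e8)^2 = 1.066e+08

1.066e+08 m


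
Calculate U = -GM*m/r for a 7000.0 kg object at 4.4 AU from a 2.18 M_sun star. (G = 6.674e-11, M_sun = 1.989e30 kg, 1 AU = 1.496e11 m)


M = 2.18 * 1.989e30 kg = 4.33602e+30 kg; r = 4.4 AU * 1.496e11 m/AU = 6.5824e+11 m. U = -GM*m/r = -(6.674e-11 * 4.33602e+30 * 7000.0) / 6.5824e+11 = -3.077e+12

-3.077e+12 J


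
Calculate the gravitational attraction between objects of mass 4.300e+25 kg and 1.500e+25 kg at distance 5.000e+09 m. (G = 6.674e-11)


F = G*m1*m2/r^2 = 6.674e-11 * 4.300e+25 * 1.500e+25 / (5.000e+09)^2 = 6.674e-11 * 6.450e+50 / 2.500e+19 = 1.722e+21

1.722e+21 N


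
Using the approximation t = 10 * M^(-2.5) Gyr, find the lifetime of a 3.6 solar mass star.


t = 10 * M^(-2.5) = 10 * 3.6^(-2.5) = 0.4067

0.4067 Gyr


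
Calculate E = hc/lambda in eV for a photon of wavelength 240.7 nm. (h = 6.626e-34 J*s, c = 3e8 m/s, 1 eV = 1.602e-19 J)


E = hc/lambda = 6.626e-34 * 3e8 / 2.407e-07 = 8.258e-19 J = 5.1551 eV

5.1551 eV


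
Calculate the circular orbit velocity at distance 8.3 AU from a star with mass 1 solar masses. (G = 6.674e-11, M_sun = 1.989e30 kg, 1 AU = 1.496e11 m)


v = sqrt(GM/r) = sqrt(6.674e-11 * 1.989e+30 / 1.242e+12) = 10339.6455

10339.6455 m/s


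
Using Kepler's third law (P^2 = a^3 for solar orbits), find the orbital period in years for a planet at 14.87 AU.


P = a^(3/2) = 14.87^1.5 = 57.3412

57.3412 years


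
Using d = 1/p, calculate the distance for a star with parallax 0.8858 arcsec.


d = 1/p = 1/0.8858 = 1.1289

1.1289 pc


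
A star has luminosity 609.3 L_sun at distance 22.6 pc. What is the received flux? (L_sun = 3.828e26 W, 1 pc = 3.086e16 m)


F = L / (4*pi*d^2) = 2.332e+29 / (4*pi*(6.974e+17)^2) = 3.816e-08

3.816e-08 W/m^2


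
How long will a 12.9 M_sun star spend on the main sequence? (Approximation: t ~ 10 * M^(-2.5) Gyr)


t = 10 * M^(-2.5) = 10 * 12.9^(-2.5) = 0.0167

0.0167 Gyr


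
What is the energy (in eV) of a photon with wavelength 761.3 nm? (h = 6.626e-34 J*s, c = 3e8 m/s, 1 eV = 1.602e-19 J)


E = hc/lambda = 6.626e-34 * 3e8 / 7.613e-07 = 2.611e-19 J = 1.6299 eV

1.6299 eV


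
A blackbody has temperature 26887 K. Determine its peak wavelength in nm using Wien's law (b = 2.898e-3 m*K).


lam_max = b / T = 2.898e-3 / 26887 = 1.078e-07 m = 107.7844 nm

107.7844 nm


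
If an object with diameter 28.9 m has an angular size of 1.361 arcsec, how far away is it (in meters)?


D = size / theta_rad, theta_rad = 1.361 * pi/(180*3600) = 6.598e-06, D = 4.380e+06

4.380e+06 m


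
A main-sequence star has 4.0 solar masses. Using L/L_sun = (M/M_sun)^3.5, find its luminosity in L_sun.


L/L_sun = (M/M_sun)^3.5 = 4.0^3.5 = 128.0

128.0 L_sun


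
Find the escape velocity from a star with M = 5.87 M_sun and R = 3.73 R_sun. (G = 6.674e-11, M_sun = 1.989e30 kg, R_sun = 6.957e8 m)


M = 5.87 * 1.989e30 kg = 1.167543e+31 kg; R = 3.73 * 6.957e8 m = 2.594961e+09 m. v_esc = sqrt(2GM/R) = sqrt(2 * 6.674e-11 * 1.167543e+31 / 2.594961e+09) = 774959.7089

774959.7089 m/s


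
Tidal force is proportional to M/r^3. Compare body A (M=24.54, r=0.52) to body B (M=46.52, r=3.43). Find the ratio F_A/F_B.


Ratio = (M1/r1^3) / (M2/r2^3) = (24.54/0.52^3) / (46.52/3.43^3) = 151.3935

151.3935


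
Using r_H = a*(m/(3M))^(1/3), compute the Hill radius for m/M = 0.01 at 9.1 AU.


r_H = a * (m/3M)^(1/3) = 9.1 * (0.01/3)^(1/3) = 1.3594

1.3594 AU


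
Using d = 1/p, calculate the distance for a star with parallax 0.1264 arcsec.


d = 1/p = 1/0.1264 = 7.9114

7.9114 pc


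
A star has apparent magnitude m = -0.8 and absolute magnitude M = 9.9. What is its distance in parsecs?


d = 10^((m - M + 5)/5) = 10^((-0.8 - 9.9 + 5)/5) = 0.0724

0.0724 pc


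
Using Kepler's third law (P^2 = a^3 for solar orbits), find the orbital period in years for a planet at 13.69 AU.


P = a^(3/2) = 13.69^1.5 = 50.653

50.653 years


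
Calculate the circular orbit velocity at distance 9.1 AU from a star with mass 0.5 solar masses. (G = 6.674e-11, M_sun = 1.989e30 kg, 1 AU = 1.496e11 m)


v = sqrt(GM/r) = sqrt(6.674e-11 * 9.945e+29 / 1.361e+12) = 6982.4688

6982.4688 m/s


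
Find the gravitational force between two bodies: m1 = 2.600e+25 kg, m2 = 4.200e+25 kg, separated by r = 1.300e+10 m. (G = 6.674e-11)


F = G*m1*m2/r^2 = 6.674e-11 * 2.600e+25 * 4.200e+25 / (1.300e+10)^2 = 6.674e-11 * 1.092e+51 / 1.690e+20 = 4.312e+20

4.312e+20 N


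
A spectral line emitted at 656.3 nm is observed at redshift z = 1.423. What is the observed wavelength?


lam_obs = lam_emit * (1 + z) = 656.3 * (1 + 1.423) = 1590.2149

1590.2149 nm


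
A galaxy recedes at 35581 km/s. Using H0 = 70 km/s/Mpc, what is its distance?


d = v / H0 = 35581 / 70 = 508.3

508.3 Mpc


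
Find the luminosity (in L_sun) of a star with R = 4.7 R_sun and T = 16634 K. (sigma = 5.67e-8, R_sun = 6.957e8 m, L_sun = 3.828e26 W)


R = 4.7 * 6.957e8 m = 3.26979e+09 m. L = 4*pi*R^2*sigma*T^4 = 4*pi*(3.26979e+09)^2 * 5.67e-8 * 16634^4 = 5.832025767e+29 W. L/L_sun = 5.832025767e+29 / 3.828e26 = 1523.5177

1523.5177 L_sun


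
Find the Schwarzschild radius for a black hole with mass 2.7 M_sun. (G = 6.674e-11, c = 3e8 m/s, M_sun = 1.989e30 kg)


M = 2.7 * 1.989e30 kg = 5.3703e+30 kg. rs = 2GM/c^2 = 2 * 6.674e-11 * 5.3703e+30 / (3e8)^2 = 7964.7516

7964.7516 m


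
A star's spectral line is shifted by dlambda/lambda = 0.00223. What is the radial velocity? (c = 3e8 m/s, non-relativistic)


v = (dlambda/lambda) * c = 0.00223 * 3e8 = 669000.0

669000.0 m/s


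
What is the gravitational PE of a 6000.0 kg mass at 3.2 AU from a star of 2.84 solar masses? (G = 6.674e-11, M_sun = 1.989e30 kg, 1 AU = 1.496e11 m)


M = 2.84 * 1.989e30 kg = 5.64876e+30 kg; r = 3.2 AU * 1.496e11 m/AU = 4.7872e+11 m. U = -GM*m/r = -(6.674e-11 * 5.64876e+30 * 6000.0) / 4.7872e+11 = -4.725e+12

-4.725e+12 J


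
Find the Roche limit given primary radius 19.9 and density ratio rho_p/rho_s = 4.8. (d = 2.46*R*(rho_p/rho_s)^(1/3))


d_Roche = 2.46 * 19.9 * 4.8^(1/3) = 82.5788

82.5788


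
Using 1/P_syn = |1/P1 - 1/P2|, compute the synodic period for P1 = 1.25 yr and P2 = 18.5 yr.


1/P_syn = |1/P1 - 1/P2| = |1/1.25 - 1/18.5| => P_syn = 1.3406

1.3406 years


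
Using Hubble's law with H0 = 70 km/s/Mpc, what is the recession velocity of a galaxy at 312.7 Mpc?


v = H0 * d = 70 * 312.7 = 21889.0

21889.0 km/s


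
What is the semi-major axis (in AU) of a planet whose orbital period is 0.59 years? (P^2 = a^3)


a = P^(2/3) = 0.59^(2/3) = 0.7035

0.7035 AU


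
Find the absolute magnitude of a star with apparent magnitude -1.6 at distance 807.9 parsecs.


M = m - 5*log10(d) + 5 = -1.6 - 5*log10(807.9) + 5 = -11.1368

-11.1368


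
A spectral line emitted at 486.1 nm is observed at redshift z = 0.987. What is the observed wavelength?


lam_obs = lam_emit * (1 + z) = 486.1 * (1 + 0.987) = 965.8807

965.8807 nm


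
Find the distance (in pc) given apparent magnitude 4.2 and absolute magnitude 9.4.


d = 10^((m - M + 5)/5) = 10^((4.2 - 9.4 + 5)/5) = 0.912

0.912 pc


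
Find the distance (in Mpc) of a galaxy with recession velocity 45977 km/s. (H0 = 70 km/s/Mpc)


d = v / H0 = 45977 / 70 = 656.8143

656.8143 Mpc


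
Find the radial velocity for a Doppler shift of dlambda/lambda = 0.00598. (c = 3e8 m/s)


v = (dlambda/lambda) * c = 0.00598 * 3e8 = 1.794e+06

1.794e+06 m/s


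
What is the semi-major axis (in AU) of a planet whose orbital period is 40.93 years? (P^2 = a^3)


a = P^(2/3) = 40.93^(2/3) = 11.8767

11.8767 AU


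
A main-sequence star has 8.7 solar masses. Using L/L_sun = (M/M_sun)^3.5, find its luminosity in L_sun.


L/L_sun = (M/M_sun)^3.5 = 8.7^3.5 = 1942.3048

1942.3048 L_sun


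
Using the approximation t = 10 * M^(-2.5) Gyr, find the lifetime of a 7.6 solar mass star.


t = 10 * M^(-2.5) = 10 * 7.6^(-2.5) = 0.0628

0.0628 Gyr


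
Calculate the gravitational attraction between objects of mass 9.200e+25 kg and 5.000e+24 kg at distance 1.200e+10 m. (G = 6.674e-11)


F = G*m1*m2/r^2 = 6.674e-11 * 9.200e+25 * 5.000e+24 / (1.200e+10)^2 = 6.674e-11 * 4.600e+50 / 1.440e+20 = 2.132e+20

2.132e+20 N


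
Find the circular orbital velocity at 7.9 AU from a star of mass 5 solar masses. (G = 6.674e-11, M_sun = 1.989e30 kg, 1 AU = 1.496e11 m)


v = sqrt(GM/r) = sqrt(6.674e-11 * 9.945e+30 / 1.182e+12) = 23698.2432

23698.2432 m/s


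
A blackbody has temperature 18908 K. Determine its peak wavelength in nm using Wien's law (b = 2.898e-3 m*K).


lam_max = b / T = 2.898e-3 / 18908 = 1.533e-07 m = 153.2685 nm

153.2685 nm


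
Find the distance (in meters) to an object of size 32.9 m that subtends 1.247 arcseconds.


D = size / theta_rad, theta_rad = 1.247 * pi/(180*3600) = 6.046e-06, D = 5.442e+06

5.442e+06 m


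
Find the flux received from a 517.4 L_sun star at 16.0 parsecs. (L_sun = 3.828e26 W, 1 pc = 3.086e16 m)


F = L / (4*pi*d^2) = 1.981e+29 / (4*pi*(4.938e+17)^2) = 6.465e-08

6.465e-08 W/m^2


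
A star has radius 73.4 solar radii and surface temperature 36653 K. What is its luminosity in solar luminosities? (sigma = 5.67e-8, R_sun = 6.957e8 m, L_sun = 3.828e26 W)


R = 73.4 * 6.957e8 m = 5.106438e+10 m. L = 4*pi*R^2*sigma*T^4 = 4*pi*(5.106438e+10)^2 * 5.67e-8 * 36653^4 = 3.353259448e+33 W. L/L_sun = 3.353259448e+33 / 3.828e26 = 8.760e+06

8.760e+06 L_sun


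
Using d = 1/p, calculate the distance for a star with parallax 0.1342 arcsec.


d = 1/p = 1/0.1342 = 7.4516

7.4516 pc


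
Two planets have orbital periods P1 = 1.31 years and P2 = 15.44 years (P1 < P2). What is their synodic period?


1/P_syn = |1/P1 - 1/P2| = |1/1.31 - 1/15.44| => P_syn = 1.4315

1.4315 years


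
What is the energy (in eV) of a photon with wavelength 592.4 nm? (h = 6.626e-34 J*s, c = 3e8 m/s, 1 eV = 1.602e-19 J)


E = hc/lambda = 6.626e-34 * 3e8 / 5.924e-07 = 3.356e-19 J = 2.0946 eV

2.0946 eV


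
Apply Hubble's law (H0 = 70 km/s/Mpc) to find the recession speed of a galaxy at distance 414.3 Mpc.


v = H0 * d = 70 * 414.3 = 29001.0

29001.0 km/s


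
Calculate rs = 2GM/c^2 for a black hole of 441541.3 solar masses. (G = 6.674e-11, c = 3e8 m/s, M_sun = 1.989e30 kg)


M = 441541.3 * 1.989e30 kg = 8.782256457e+35 kg. rs = 2GM/c^2 = 2 * 6.674e-11 * 8.782256457e+35 / (3e8)^2 = 1.303e+09

1.303e+09 m
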